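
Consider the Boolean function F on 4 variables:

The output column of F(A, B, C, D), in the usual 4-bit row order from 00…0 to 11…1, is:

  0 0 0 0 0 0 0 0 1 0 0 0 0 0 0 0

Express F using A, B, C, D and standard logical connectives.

F(A, B, C, D) = ((A and not B) and not C) and not D

Only row (1,0,0,0) gives 1. That row's minterm A·¬B·¬C·¬D is F directly.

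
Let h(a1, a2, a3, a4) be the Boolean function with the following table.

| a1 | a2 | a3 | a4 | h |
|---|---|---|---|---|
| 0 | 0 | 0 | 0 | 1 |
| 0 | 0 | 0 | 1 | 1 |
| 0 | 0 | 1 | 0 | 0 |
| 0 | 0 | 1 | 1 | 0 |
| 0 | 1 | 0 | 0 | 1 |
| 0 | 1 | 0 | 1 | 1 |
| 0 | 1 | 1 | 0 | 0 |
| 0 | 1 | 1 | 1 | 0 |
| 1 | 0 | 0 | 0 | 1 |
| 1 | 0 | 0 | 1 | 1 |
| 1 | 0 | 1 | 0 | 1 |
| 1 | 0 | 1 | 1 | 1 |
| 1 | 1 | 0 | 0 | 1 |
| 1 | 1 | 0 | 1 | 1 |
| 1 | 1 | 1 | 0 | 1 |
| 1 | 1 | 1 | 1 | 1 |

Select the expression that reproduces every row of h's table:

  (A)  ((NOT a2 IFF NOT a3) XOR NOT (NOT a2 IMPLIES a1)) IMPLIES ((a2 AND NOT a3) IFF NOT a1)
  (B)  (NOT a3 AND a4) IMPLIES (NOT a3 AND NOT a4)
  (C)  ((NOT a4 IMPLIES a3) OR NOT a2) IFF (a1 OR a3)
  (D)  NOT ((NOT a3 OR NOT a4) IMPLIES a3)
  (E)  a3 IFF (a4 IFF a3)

A

(B) disagrees with h on (0,0,0,1) (formula → 0, table → 1); rule it out.
(C) disagrees with h on (0,0,0,0) (formula → 0, table → 1); rule it out.
(D) disagrees with h on (1,0,1,0) (formula → 0, table → 1); rule it out.
(E) disagrees with h on (0,0,0,0) (formula → 0, table → 1); rule it out.
(A) is the remaining candidate, and it agrees with h on all 16 inputs.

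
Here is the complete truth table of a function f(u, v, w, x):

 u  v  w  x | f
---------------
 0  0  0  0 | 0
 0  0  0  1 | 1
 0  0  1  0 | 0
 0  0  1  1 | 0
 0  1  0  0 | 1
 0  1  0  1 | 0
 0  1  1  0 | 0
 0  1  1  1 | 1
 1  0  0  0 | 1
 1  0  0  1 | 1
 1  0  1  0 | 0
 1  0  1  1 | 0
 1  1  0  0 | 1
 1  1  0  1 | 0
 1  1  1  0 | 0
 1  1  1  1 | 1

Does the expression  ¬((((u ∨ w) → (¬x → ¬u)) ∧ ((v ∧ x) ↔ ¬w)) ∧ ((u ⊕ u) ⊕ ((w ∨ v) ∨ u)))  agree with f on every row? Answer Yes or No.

No

Check the formula against f row by row:
  u=0, v=0, w=0, x=0: formula gives 1, but f = 0 ✗
A single disagreement suffices: at (0,0,0,0) they differ, so the formula does not compute f.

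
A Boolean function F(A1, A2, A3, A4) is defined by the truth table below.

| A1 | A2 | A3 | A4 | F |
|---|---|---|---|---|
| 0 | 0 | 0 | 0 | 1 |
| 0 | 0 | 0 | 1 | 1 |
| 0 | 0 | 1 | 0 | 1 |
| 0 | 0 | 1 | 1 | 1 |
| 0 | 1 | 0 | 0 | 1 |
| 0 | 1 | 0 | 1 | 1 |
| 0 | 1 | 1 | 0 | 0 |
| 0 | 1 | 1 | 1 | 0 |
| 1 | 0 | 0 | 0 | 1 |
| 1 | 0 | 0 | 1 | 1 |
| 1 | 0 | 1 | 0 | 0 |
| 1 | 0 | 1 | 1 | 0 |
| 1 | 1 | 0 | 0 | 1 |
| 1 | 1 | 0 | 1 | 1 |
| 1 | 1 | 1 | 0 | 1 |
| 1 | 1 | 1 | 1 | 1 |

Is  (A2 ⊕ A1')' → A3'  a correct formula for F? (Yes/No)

Yes

Evaluate (A2 ⊕ A1')' → A3' on each row and compare to F:
  A1=0, A2=0, A3=0, A4=0: formula gives 1, F = 1 ✓
  A1=0, A2=0, A3=0, A4=1: formula gives 1, F = 1 ✓
  A1=0, A2=0, A3=1, A4=0: formula gives 1, F = 1 ✓
  A1=0, A2=0, A3=1, A4=1: formula gives 1, F = 1 ✓
  …and likewise for the remaining 12 rows.
All 16 rows match — the expression computes F exactly.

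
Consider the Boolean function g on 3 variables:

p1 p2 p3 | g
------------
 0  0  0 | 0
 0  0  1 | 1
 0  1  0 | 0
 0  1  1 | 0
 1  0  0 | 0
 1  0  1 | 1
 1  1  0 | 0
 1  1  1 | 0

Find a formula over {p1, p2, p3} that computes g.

g(p1, p2, p3) = ((p1' · p2') · p3) + ((p1 · p2') · p3)

g=1 on 2 inputs: (0,0,1), (1,0,1). Reading each as a conjunction of literals (¬p1·¬p2·p3, p1·¬p2·p3) and taking the OR gives the canonical DNF.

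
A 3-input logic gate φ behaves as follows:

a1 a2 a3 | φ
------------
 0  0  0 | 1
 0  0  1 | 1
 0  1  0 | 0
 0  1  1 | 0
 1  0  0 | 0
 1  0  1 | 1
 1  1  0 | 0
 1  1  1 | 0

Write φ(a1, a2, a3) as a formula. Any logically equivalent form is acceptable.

φ(a1, a2, a3) = (((NOT a1 AND NOT a2) AND NOT a3) OR ((NOT a1 AND NOT a2) AND a3)) OR ((a1 AND NOT a2) AND a3)

The 1-rows are (0,0,0), (0,0,1), (1,0,1). Each contributes one minterm — ¬a1·¬a2·¬a3; ¬a1·¬a2·a3; a1·¬a2·a3 — and their disjunction is a sum-of-products form of φ.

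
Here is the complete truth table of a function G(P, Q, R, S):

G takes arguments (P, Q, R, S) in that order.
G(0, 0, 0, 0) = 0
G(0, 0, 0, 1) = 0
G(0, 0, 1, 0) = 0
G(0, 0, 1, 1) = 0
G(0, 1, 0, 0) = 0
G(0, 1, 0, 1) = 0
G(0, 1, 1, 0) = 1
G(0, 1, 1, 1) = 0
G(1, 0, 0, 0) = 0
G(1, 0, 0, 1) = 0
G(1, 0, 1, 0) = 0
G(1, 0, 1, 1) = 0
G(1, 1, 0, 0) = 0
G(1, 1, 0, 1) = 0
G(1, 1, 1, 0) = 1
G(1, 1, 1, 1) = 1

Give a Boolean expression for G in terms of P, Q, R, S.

G(P, Q, R, S) = ((((P' · Q) · R) · S') + (((P · Q) · R) · S')) + (((P · Q) · R) · S)

G=1 on 3 inputs: (0,1,1,0), (1,1,1,0), (1,1,1,1). Reading each as a conjunction of literals (¬P·Q·R·¬S, P·Q·R·¬S, P·Q·R·S) and taking the OR gives the canonical DNF.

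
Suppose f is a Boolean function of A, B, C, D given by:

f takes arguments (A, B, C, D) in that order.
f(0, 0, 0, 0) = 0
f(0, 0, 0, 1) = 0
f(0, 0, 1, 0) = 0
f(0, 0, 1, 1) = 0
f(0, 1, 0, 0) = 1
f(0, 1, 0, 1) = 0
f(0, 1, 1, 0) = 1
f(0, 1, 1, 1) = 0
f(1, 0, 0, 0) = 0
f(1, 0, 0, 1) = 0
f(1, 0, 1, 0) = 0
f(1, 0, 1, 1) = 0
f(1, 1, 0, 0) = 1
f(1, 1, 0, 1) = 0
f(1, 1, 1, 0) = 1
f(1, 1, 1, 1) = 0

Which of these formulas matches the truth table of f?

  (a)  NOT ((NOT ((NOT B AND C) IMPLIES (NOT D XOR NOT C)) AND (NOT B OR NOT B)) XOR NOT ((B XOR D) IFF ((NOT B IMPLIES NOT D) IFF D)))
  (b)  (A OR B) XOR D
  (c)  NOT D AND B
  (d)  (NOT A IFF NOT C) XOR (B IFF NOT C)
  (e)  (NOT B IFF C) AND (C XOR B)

(a) disagrees with f on (0,0,0,0) (formula → 1, table → 0); rule it out.
(b) disagrees with f on (0,0,0,1) (formula → 1, table → 0); rule it out.
(d) disagrees with f on (0,0,0,0) (formula → 1, table → 0); rule it out.
(e) disagrees with f on (0,0,1,0) (formula → 1, table → 0); rule it out.
Only (c) survives; checking it on all 16 rows confirms it matches f.

c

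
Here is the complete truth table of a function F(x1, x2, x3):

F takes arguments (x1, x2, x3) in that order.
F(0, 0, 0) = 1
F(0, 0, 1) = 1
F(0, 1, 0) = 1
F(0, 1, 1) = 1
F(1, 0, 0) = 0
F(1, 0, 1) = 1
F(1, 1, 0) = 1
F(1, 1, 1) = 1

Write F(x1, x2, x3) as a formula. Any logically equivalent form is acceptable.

Only row (1,0,0) gives 0. So F is 1 everywhere except there — the complement of the minterm x1·¬x2·¬x3.

F(x1, x2, x3) = NOT ((x1 AND NOT x2) AND NOT x3)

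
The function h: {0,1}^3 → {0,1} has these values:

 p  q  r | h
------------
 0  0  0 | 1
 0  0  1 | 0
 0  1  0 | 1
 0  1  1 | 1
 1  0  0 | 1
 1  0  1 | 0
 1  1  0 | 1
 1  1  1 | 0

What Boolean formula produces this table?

h is 0 on only 3 rows — (0,0,1), (1,0,1), (1,1,1). Writing each as a minterm (¬p·¬q·r, p·¬q·r, p·q·r) and OR-ing them characterizes exactly where h=0, so h is the negation of that disjunction.

h(p, q, r) = ((((p' · q') · r) + ((p · q') · r)) + ((p · q) · r))'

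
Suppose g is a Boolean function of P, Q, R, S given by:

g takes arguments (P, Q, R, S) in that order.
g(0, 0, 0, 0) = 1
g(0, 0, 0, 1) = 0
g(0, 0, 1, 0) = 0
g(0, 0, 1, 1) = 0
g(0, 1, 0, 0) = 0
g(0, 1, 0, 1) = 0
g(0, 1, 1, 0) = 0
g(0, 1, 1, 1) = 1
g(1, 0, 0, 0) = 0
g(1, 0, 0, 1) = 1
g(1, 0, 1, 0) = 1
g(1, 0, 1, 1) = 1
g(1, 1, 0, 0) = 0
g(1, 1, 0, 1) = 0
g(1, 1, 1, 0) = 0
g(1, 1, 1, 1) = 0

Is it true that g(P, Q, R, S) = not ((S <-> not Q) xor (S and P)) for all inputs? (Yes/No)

Test each input against both g and the formula:
  P=0, Q=0, R=0, S=0: formula gives 1, g = 1 ✓
  P=0, Q=0, R=0, S=1: formula gives 0, g = 0 ✓
  P=0, Q=0, R=1, S=0: formula gives 1, but g = 0 ✗
Since they disagree at (0,0,1,0), the expression is not a correct formula for g.

No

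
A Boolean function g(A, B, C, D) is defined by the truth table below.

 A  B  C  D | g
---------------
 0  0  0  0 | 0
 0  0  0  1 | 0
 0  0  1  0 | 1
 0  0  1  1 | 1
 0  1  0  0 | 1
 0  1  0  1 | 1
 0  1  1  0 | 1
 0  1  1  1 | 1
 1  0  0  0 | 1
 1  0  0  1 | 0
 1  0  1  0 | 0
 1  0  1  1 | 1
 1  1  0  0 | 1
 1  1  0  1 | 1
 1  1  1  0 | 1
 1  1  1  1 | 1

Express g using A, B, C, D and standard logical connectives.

The 0-rows are (0,0,0,0), (0,0,0,1), (1,0,0,1), (1,0,1,0). Take each as a conjunction (¬A·¬B·¬C·¬D, ¬A·¬B·¬C·D, A·¬B·¬C·D, A·¬B·C·¬D), form their disjunction, and complement — that gives a formula that is 1 everywhere g is.

g(A, B, C, D) = ¬((((((¬A ∧ ¬B) ∧ ¬C) ∧ ¬D) ∨ (((¬A ∧ ¬B) ∧ ¬C) ∧ D)) ∨ (((A ∧ ¬B) ∧ ¬C) ∧ D)) ∨ (((A ∧ ¬B) ∧ C) ∧ ¬D))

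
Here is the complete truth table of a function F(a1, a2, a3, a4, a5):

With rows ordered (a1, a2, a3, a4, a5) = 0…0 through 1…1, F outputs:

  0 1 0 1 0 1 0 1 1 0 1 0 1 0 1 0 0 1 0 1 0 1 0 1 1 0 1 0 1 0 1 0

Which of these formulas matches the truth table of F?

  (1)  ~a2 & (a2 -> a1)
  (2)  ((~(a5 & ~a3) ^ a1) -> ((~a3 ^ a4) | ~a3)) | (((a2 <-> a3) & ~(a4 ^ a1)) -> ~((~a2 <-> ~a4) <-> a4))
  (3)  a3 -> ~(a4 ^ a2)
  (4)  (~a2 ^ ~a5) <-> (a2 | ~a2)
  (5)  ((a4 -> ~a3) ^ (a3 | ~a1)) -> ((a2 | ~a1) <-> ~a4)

(1) fails at (0,0,0,0,0): the formula yields 1, F is 0.
(2) fails at (0,0,0,0,0): the formula yields 1, F is 0.
(3) fails at (0,0,0,0,0): the formula yields 1, F is 0.
(5) fails at (0,0,0,0,0): the formula yields 1, F is 0.
That leaves (4). Evaluating it on every row reproduces the table of F exactly.

4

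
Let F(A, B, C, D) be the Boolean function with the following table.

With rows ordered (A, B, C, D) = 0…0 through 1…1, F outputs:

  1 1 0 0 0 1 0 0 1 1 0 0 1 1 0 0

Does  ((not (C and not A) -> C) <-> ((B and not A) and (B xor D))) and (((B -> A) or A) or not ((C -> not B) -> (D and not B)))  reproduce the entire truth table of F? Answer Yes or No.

Check the formula against F row by row:
  A=0, B=0, C=0, D=0: formula gives 1, F = 1 ✓
  A=0, B=0, C=0, D=1: formula gives 1, F = 1 ✓
  A=0, B=0, C=1, D=0: formula gives 0, F = 0 ✓
  A=0, B=0, C=1, D=1: formula gives 0, F = 0 ✓
  …and likewise for the remaining 12 rows.
Every row agrees, so the formula is equivalent.

Yes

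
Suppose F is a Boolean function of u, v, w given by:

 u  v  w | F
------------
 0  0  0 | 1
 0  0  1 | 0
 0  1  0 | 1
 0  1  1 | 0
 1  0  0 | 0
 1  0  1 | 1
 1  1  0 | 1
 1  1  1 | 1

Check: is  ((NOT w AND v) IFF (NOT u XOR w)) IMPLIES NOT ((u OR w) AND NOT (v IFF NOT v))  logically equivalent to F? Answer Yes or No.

Yes

Test each input against both F and the formula:
  u=0, v=0, w=0: formula gives 1, F = 1 ✓
  u=0, v=0, w=1: formula gives 0, F = 0 ✓
  u=0, v=1, w=0: formula gives 1, F = 1 ✓
  u=0, v=1, w=1: formula gives 0, F = 0 ✓
  u=1, v=0, w=0: formula gives 0, F = 0 ✓
  …and likewise for the remaining 3 rows.
No disagreement on any input; they are logically equivalent.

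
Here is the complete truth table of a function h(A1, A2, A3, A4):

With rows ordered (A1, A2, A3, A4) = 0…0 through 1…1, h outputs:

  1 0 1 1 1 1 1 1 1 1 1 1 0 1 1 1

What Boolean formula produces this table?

There are just 2 zero rows: (0,0,0,1), (1,1,0,0). Their minterms are ¬A1·¬A2·¬A3·A4, A1·A2·¬A3·¬A4; the OR of those covers precisely the 0-outputs, and negating it yields h.

h(A1, A2, A3, A4) = ~((((~A1 & ~A2) & ~A3) & A4) | (((A1 & A2) & ~A3) & ~A4))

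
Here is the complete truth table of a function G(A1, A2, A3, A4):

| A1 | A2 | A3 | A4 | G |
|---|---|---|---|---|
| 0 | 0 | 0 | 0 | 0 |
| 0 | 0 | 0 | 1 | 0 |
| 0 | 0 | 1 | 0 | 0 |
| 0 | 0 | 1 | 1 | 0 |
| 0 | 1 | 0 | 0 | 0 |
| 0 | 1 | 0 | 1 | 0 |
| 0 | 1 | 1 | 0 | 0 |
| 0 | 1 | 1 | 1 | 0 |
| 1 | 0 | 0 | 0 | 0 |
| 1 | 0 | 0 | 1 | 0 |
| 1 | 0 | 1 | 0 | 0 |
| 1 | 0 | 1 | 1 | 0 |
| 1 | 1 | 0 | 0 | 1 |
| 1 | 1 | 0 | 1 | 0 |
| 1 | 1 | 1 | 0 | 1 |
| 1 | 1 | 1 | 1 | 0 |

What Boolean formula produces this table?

G(A1, A2, A3, A4) = (((A1 & A2) & ~A3) & ~A4) | (((A1 & A2) & A3) & ~A4)

The 1-rows are (1,1,0,0), (1,1,1,0). Each contributes one minterm — A1·A2·¬A3·¬A4; A1·A2·A3·¬A4 — and their disjunction is a sum-of-products form of G.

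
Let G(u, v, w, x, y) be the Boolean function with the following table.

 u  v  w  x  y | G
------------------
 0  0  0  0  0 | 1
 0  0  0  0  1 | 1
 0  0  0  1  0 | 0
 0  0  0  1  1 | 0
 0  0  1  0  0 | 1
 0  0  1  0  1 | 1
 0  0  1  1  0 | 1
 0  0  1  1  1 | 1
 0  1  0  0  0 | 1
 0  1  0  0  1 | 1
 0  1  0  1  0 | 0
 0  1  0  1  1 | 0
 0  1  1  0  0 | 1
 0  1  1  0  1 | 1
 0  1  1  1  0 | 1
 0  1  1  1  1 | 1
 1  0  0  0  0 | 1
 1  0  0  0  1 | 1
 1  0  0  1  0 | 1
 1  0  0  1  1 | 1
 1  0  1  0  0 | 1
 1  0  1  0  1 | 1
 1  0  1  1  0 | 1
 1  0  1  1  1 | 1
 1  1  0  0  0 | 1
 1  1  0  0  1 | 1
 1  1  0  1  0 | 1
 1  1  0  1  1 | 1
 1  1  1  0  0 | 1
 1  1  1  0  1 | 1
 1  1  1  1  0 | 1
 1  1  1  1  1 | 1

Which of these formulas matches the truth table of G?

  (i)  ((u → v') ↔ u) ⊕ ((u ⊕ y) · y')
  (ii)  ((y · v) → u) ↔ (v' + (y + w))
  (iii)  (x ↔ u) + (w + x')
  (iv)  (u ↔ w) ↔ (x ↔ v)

iii

(i) fails at (0,0,0,0,0): the formula yields 0, G is 1.
(ii) fails at (0,0,0,1,0): the formula yields 1, G is 0.
(iv) fails at (0,0,1,0,0): the formula yields 0, G is 1.
That leaves (iii). Evaluating it on every row reproduces the table of G exactly.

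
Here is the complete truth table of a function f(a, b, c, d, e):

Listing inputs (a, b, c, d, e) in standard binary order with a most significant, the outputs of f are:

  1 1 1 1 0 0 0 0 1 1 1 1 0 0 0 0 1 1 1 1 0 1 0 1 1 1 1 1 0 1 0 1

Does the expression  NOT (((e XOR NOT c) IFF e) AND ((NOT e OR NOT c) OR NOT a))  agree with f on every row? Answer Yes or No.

Check the formula against f row by row:
  a=0, b=0, c=0, d=0, e=0: formula gives 1, f = 1 ✓
  a=0, b=0, c=0, d=0, e=1: formula gives 1, f = 1 ✓
  a=0, b=0, c=0, d=1, e=0: formula gives 1, f = 1 ✓
  a=0, b=0, c=0, d=1, e=1: formula gives 1, f = 1 ✓
  …and likewise for the remaining 28 rows.
All 32 rows match — the expression computes f exactly.

Yes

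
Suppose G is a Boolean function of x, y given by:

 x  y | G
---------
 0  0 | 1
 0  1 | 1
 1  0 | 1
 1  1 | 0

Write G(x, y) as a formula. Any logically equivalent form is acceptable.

G(x, y) = (x · y)'

The output is 0 only when every input is 1 — NAND of all inputs.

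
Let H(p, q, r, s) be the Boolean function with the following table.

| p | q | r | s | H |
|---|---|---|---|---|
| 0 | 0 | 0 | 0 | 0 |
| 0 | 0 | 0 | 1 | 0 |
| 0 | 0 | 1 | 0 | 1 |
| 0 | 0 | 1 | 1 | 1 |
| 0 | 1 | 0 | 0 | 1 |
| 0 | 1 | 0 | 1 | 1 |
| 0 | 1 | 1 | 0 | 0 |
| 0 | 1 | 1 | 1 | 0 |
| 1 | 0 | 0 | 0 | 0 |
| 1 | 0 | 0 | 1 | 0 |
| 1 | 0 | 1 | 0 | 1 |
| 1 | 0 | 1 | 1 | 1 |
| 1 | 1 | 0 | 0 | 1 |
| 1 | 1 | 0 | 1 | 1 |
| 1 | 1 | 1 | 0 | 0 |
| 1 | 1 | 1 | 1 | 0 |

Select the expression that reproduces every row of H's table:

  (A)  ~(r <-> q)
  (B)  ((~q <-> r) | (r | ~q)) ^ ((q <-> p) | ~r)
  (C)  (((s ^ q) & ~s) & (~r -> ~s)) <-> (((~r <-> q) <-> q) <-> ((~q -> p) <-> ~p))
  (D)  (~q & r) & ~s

A

(B): at (0,0,1,0) it gives 0, but H = 1 — eliminated.
(C): at (0,0,0,0) it gives 1, but H = 0 — eliminated.
(D): at (0,0,1,1) it gives 0, but H = 1 — eliminated.
Only (A) survives; checking it on all 16 rows confirms it matches H.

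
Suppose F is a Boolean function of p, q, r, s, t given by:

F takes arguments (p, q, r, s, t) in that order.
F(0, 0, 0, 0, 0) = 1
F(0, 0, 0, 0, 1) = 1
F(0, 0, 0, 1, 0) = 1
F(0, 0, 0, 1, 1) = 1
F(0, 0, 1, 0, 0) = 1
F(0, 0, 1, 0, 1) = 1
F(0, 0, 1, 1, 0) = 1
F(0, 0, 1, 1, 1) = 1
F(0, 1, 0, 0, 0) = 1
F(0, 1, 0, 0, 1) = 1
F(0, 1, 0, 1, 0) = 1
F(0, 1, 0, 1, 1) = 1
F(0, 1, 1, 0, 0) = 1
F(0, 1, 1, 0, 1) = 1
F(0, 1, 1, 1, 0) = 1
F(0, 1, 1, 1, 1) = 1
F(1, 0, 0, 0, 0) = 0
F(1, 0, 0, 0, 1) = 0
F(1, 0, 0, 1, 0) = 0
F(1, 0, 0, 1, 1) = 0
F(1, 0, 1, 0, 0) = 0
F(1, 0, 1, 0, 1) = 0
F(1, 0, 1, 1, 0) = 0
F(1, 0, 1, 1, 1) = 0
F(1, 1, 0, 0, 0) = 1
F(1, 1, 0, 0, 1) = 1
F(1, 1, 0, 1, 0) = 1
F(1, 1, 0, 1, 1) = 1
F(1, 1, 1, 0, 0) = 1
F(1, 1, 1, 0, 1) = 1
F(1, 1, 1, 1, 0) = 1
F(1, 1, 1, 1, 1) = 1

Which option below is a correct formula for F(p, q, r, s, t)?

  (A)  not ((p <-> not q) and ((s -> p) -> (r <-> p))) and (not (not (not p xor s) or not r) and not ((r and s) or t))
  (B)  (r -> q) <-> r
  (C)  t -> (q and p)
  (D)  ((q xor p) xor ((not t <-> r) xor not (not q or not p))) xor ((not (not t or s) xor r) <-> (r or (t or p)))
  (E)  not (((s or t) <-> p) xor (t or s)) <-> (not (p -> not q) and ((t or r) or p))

E

(A): at (0,0,0,0,0) it gives 0, but F = 1 — eliminated.
(B): at (0,0,0,0,0) it gives 0, but F = 1 — eliminated.
(C): at (0,0,0,0,1) it gives 0, but F = 1 — eliminated.
(D): at (0,0,0,0,1) it gives 0, but F = 1 — eliminated.
(E) is the remaining candidate, and it agrees with F on all 32 inputs.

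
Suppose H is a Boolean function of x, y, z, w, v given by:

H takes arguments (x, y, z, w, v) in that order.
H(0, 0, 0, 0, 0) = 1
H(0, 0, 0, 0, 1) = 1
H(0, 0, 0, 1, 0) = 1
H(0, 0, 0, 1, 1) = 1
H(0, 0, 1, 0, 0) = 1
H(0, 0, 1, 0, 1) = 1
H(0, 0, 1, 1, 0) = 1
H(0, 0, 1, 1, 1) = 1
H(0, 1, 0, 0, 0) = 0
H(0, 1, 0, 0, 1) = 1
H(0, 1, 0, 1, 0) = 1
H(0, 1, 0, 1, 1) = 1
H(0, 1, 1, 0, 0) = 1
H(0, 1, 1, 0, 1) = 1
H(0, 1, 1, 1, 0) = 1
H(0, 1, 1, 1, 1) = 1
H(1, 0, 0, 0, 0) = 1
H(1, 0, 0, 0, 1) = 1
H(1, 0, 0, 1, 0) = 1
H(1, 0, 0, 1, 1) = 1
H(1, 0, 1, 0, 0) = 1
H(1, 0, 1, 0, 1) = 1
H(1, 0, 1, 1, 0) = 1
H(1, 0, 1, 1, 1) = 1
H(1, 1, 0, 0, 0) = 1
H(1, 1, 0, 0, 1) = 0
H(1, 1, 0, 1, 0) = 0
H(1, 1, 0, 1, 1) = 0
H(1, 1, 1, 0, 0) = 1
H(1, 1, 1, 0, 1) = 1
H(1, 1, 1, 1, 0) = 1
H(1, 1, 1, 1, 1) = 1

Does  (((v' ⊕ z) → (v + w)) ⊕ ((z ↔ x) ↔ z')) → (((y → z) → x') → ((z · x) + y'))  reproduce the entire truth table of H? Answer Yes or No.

Test each input against both H and the formula:
  x=0, y=0, z=0, w=0, v=0: formula gives 1, H = 1 ✓
  x=0, y=0, z=0, w=0, v=1: formula gives 1, H = 1 ✓
  x=0, y=0, z=0, w=1, v=0: formula gives 1, H = 1 ✓
  x=0, y=0, z=0, w=1, v=1: formula gives 1, H = 1 ✓
  …and likewise for the remaining 28 rows.
No disagreement on any input; they are logically equivalent.

Yes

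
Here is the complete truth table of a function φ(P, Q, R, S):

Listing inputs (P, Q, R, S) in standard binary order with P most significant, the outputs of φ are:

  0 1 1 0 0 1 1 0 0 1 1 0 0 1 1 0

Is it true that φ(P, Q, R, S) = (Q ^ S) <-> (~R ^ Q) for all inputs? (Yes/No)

Test each input against both φ and the formula:
  P=0, Q=0, R=0, S=0: formula gives 0, φ = 0 ✓
  P=0, Q=0, R=0, S=1: formula gives 1, φ = 1 ✓
  P=0, Q=0, R=1, S=0: formula gives 1, φ = 1 ✓
  P=0, Q=0, R=1, S=1: formula gives 0, φ = 0 ✓
  …and likewise for the remaining 12 rows.
All 16 rows match — the expression computes φ exactly.

Yes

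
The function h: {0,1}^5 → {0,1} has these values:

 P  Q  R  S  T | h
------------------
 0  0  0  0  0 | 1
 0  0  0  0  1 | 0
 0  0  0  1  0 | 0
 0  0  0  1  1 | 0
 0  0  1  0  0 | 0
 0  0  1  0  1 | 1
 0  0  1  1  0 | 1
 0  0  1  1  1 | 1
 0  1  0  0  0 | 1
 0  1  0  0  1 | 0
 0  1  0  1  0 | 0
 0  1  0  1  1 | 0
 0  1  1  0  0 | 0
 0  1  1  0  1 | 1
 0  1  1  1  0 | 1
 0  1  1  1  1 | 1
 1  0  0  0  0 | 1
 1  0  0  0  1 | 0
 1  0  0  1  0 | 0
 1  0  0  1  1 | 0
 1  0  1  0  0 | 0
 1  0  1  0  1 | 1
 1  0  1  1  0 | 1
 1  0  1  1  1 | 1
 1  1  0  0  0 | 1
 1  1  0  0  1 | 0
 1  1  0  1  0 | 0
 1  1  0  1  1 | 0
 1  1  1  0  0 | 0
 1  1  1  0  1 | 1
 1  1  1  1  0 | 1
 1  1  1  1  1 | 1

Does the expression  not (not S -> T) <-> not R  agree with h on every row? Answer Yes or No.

Check the formula against h row by row:
  P=0, Q=0, R=0, S=0, T=0: formula gives 1, h = 1 ✓
  P=0, Q=0, R=0, S=0, T=1: formula gives 0, h = 0 ✓
  P=0, Q=0, R=0, S=1, T=0: formula gives 0, h = 0 ✓
  P=0, Q=0, R=0, S=1, T=1: formula gives 0, h = 0 ✓
  …and likewise for the remaining 28 rows.
All 32 rows match — the expression computes h exactly.

Yes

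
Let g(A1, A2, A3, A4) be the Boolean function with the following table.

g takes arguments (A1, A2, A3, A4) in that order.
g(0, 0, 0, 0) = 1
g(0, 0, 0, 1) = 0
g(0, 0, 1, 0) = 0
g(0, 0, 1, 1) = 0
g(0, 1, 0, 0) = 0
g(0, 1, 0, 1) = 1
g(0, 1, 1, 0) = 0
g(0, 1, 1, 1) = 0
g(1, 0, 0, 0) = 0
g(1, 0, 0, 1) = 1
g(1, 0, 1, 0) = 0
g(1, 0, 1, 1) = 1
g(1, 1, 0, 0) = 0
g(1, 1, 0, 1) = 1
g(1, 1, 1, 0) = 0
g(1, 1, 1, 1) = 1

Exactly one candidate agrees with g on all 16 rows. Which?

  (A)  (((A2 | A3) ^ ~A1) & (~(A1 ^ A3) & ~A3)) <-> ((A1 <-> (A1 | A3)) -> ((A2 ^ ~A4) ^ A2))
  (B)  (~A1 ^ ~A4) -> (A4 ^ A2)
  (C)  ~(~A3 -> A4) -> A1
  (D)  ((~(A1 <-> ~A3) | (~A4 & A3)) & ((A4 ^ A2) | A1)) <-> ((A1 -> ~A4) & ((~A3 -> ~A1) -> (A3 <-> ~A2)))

A

(B) disagrees with g on (0,0,0,1) (formula → 1, table → 0); rule it out.
(C) disagrees with g on (0,0,0,0) (formula → 0, table → 1); rule it out.
(D) disagrees with g on (0,1,0,0) (formula → 1, table → 0); rule it out.
Only (A) survives; checking it on all 16 rows confirms it matches g.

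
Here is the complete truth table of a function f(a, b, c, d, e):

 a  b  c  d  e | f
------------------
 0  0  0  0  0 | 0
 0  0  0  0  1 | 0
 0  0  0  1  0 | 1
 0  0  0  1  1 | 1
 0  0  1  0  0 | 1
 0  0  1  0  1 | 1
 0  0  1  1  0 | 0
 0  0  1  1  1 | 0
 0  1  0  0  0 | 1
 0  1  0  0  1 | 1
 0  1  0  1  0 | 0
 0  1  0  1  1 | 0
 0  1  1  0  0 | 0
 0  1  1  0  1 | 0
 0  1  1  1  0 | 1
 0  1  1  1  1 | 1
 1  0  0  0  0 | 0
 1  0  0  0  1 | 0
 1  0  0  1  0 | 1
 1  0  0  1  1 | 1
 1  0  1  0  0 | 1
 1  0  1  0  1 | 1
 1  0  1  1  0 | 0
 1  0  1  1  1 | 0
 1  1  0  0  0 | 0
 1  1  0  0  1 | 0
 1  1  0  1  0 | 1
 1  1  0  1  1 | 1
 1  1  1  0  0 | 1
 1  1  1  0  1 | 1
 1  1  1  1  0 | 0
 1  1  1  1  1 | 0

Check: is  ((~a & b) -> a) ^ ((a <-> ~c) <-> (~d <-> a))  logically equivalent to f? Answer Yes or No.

Evaluate ((~a & b) -> a) ^ ((a <-> ~c) <-> (~d <-> a)) on each row and compare to f:
  a=0, b=0, c=0, d=0, e=0: formula gives 0, f = 0 ✓
  a=0, b=0, c=0, d=0, e=1: formula gives 0, f = 0 ✓
  a=0, b=0, c=0, d=1, e=0: formula gives 1, f = 1 ✓
  a=0, b=0, c=0, d=1, e=1: formula gives 1, f = 1 ✓
  …and likewise for the remaining 28 rows.
All 32 rows match — the expression computes f exactly.

Yes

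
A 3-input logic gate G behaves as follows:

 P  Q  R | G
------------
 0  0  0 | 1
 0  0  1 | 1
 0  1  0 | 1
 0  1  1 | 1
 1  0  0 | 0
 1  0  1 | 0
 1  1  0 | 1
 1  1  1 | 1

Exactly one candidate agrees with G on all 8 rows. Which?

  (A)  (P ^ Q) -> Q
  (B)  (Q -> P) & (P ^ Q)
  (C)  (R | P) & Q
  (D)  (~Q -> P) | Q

A

(B): at (0,0,0) it gives 0, but G = 1 — eliminated.
(C): at (0,0,0) it gives 0, but G = 1 — eliminated.
(D): at (0,0,0) it gives 0, but G = 1 — eliminated.
That leaves (A). Evaluating it on every row reproduces the table of G exactly.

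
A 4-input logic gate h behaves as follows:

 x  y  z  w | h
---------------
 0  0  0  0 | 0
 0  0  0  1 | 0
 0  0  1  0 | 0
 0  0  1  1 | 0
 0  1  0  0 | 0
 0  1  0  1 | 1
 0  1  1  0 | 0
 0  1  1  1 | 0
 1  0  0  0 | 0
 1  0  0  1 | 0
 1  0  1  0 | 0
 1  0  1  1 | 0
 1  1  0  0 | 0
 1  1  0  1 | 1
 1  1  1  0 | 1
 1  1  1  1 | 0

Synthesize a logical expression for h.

h=1 on 3 inputs: (0,1,0,1), (1,1,0,1), (1,1,1,0). Reading each as a conjunction of literals (¬x·y·¬z·w, x·y·¬z·w, x·y·z·¬w) and taking the OR gives the canonical DNF.

h(x, y, z, w) = ((((not x and y) and not z) and w) or (((x and y) and not z) and w)) or (((x and y) and z) and not w)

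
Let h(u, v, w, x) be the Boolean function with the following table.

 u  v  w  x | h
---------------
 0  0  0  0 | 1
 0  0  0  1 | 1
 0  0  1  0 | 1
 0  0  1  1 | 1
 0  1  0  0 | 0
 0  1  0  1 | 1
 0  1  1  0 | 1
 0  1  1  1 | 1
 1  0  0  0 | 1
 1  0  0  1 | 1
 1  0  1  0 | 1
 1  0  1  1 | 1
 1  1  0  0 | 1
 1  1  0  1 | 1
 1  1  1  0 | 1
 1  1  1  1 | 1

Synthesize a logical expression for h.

Only row (0,1,0,0) gives 0. So h is 1 everywhere except there — the complement of the minterm ¬u·v·¬w·¬x.

h(u, v, w, x) = (((u' · v) · w') · x')'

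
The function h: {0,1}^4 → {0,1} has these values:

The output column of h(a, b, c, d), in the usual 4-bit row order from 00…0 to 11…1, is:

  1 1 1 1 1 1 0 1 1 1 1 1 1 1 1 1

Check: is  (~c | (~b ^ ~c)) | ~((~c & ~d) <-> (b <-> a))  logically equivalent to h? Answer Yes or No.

No

Evaluate (~c | (~b ^ ~c)) | ~((~c & ~d) <-> (b <-> a)) on each row and compare to h:
  a=0, b=0, c=0, d=0: formula gives 1, h = 1 ✓
  a=0, b=0, c=0, d=1: formula gives 1, h = 1 ✓
  a=0, b=0, c=1, d=0: formula gives 1, h = 1 ✓
  a=0, b=0, c=1, d=1: formula gives 1, h = 1 ✓
  …
  a=0, b=1, c=1, d=1: formula gives 0, but h = 1 ✗
Since they disagree at (0,1,1,1), the expression is not a correct formula for h.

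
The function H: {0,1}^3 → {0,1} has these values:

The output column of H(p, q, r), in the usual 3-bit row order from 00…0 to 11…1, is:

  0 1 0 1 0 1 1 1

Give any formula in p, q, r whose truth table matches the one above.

H(p, q, r) = ~((((~p & ~q) & ~r) | ((~p & q) & ~r)) | ((p & ~q) & ~r))

There are just 3 zero rows: (0,0,0), (0,1,0), (1,0,0). Their minterms are ¬p·¬q·¬r, ¬p·q·¬r, p·¬q·¬r; the OR of those covers precisely the 0-outputs, and negating it yields H.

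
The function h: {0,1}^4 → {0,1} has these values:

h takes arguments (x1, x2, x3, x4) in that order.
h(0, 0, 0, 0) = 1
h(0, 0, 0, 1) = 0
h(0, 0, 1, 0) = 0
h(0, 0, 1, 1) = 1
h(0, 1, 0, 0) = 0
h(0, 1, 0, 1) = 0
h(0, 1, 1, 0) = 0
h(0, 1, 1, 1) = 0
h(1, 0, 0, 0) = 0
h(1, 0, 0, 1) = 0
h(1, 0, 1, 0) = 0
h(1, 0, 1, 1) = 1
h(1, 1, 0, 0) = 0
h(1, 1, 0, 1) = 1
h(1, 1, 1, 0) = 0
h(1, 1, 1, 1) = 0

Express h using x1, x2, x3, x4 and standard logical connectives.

h(x1, x2, x3, x4) = (((((x1' · x2') · x3') · x4') + (((x1' · x2') · x3) · x4)) + (((x1 · x2') · x3) · x4)) + (((x1 · x2) · x3') · x4)

The 1-rows are (0,0,0,0), (0,0,1,1), (1,0,1,1), (1,1,0,1). Each contributes one minterm — ¬x1·¬x2·¬x3·¬x4; ¬x1·¬x2·x3·x4; x1·¬x2·x3·x4; x1·x2·¬x3·x4 — and their disjunction is a sum-of-products form of h.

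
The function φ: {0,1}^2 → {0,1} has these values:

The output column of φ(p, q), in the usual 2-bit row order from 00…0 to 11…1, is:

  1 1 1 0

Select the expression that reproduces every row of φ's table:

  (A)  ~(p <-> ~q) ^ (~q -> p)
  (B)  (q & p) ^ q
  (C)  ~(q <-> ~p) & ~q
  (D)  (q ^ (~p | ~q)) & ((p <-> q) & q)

(B) fails at (0,0): the formula yields 0, φ is 1.
(C) fails at (0,1): the formula yields 0, φ is 1.
(D) fails at (0,0): the formula yields 0, φ is 1.
Only (A) survives; checking it on all 4 rows confirms it matches φ.

A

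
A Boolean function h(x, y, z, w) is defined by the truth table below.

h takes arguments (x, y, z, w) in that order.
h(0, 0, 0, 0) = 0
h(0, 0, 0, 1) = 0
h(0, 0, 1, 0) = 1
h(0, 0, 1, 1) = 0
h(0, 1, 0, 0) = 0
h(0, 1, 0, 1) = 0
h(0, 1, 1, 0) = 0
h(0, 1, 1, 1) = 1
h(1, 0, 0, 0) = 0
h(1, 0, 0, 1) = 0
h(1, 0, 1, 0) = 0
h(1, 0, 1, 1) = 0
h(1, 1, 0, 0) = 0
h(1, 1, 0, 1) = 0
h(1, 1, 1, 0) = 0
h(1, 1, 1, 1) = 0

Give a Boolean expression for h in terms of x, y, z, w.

h(x, y, z, w) = (((¬x ∧ ¬y) ∧ z) ∧ ¬w) ∨ (((¬x ∧ y) ∧ z) ∧ w)

h=1 on 2 inputs: (0,0,1,0), (0,1,1,1). Reading each as a conjunction of literals (¬x·¬y·z·¬w, ¬x·y·z·w) and taking the OR gives the canonical DNF.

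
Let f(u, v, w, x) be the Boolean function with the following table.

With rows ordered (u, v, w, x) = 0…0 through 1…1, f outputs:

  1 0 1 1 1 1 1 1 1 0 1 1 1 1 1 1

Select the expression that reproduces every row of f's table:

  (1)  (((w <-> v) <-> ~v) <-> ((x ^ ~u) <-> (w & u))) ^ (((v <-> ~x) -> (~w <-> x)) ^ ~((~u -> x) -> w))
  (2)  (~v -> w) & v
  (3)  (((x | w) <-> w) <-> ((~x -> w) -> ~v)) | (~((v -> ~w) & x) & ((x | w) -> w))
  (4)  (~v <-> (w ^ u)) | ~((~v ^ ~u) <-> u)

3

(1): at (0,0,0,1) it gives 1, but f = 0 — eliminated.
(2): at (0,0,0,0) it gives 0, but f = 1 — eliminated.
(4): at (0,0,0,0) it gives 0, but f = 1 — eliminated.
(3) is the remaining candidate, and it agrees with f on all 16 inputs.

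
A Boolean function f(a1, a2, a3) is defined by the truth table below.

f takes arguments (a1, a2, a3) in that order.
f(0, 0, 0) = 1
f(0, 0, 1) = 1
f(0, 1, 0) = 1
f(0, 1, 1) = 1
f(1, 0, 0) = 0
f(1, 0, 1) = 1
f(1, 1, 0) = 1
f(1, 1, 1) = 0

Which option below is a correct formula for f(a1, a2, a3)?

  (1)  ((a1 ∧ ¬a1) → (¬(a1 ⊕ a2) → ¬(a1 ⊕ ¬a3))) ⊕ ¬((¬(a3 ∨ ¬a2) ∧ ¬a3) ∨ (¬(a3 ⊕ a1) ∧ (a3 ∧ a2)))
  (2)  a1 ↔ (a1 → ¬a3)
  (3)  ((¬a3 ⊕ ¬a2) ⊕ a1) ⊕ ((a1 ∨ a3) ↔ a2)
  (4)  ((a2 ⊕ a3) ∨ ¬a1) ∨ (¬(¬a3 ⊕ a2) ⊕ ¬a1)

4

(1): at (0,0,0) it gives 0, but f = 1 — eliminated.
(2): at (0,0,0) it gives 0, but f = 1 — eliminated.
(3): at (1,0,0) it gives 1, but f = 0 — eliminated.
Only (4) survives; checking it on all 8 rows confirms it matches f.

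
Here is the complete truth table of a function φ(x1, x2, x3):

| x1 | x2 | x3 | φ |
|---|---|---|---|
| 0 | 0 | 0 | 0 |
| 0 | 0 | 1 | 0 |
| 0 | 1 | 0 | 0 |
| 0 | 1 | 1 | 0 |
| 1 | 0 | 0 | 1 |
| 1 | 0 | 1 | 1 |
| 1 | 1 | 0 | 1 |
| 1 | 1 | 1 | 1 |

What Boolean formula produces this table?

φ(x1, x2, x3) = x1

The output simply equals x1.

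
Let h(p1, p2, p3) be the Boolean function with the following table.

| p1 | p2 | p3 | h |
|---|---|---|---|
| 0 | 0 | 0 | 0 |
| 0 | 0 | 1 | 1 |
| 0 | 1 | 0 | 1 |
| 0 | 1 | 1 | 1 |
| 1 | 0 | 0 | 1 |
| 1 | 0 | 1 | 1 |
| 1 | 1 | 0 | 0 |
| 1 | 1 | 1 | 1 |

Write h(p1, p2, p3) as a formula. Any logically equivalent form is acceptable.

h is 0 on only 2 rows — (0,0,0), (1,1,0). Writing each as a minterm (¬p1·¬p2·¬p3, p1·p2·¬p3) and OR-ing them characterizes exactly where h=0, so h is the negation of that disjunction.

h(p1, p2, p3) = not (((not p1 and not p2) and not p3) or ((p1 and p2) and not p3))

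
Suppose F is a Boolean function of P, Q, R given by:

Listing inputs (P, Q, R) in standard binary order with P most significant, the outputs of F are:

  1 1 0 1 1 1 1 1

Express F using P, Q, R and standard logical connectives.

F(P, Q, R) = ((P' · Q) · R')'

F is 0 on exactly one input, (0,1,0), whose minterm is ¬P·Q·¬R. So F is the negation of that single conjunction.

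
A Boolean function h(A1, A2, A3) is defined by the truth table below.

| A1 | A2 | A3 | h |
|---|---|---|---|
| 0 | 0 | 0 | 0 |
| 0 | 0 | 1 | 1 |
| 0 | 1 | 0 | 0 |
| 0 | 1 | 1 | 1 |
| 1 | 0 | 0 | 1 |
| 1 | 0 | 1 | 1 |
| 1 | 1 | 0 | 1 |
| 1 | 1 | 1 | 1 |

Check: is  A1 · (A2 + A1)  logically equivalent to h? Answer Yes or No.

Test each input against both h and the formula:
  A1=0, A2=0, A3=0: formula gives 0, h = 0 ✓
  A1=0, A2=0, A3=1: formula gives 0, but h = 1 ✗
Since they disagree at (0,0,1), the expression is not a correct formula for h.

No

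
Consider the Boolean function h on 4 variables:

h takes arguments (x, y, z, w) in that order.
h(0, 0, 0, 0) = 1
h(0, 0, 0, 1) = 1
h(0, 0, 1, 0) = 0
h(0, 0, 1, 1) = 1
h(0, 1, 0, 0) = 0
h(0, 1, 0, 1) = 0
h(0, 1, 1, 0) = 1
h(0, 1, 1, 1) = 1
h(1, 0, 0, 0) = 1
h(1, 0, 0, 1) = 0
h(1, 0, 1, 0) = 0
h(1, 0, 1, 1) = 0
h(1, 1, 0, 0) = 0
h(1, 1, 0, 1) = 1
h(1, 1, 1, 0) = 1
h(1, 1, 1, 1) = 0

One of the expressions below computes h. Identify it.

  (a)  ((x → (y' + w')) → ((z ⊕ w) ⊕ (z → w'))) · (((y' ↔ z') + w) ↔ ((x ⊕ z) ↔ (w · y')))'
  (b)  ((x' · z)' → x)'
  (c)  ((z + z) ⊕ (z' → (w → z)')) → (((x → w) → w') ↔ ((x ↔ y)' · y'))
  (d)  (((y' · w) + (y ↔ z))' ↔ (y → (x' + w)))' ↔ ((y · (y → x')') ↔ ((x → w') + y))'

d

(a) disagrees with h on (0,0,0,0) (formula → 0, table → 1); rule it out.
(b) disagrees with h on (0,0,1,1) (formula → 0, table → 1); rule it out.
(c) disagrees with h on (0,0,1,0) (formula → 1, table → 0); rule it out.
(d) is the remaining candidate, and it agrees with h on all 16 inputs.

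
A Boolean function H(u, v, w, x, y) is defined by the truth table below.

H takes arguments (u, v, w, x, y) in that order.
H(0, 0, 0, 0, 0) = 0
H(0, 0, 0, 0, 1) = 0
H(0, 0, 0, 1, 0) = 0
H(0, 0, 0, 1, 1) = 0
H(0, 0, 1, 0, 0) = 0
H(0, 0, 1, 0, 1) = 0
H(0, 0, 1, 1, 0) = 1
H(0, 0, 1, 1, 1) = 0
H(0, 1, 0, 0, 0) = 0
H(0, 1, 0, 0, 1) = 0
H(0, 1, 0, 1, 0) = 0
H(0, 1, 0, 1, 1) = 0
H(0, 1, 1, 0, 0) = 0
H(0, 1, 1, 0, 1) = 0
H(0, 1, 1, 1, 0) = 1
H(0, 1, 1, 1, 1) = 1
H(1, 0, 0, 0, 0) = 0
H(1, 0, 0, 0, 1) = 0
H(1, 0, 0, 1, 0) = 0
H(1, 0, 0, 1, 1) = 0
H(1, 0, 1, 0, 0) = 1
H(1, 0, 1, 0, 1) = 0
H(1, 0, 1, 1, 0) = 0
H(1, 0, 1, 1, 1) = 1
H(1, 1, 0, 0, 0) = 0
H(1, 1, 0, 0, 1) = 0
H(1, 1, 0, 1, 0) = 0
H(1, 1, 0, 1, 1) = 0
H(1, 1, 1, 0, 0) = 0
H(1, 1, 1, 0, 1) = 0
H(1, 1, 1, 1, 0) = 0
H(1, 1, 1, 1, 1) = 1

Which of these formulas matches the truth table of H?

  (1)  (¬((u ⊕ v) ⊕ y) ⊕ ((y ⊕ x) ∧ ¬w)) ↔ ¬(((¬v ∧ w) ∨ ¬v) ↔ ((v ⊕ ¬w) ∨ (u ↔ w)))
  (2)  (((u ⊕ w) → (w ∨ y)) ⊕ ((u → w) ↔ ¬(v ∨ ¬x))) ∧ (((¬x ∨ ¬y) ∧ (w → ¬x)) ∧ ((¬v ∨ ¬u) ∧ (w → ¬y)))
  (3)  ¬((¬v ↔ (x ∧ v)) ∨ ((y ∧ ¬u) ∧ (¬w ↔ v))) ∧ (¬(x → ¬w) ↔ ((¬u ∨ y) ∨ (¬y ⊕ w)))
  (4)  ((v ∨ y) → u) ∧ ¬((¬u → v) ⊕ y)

3

(1) disagrees with H on (0,0,0,1,0) (formula → 1, table → 0); rule it out.
(2) disagrees with H on (0,0,0,0,0) (formula → 1, table → 0); rule it out.
(4) disagrees with H on (0,0,0,0,0) (formula → 1, table → 0); rule it out.
(3) is the remaining candidate, and it agrees with H on all 32 inputs.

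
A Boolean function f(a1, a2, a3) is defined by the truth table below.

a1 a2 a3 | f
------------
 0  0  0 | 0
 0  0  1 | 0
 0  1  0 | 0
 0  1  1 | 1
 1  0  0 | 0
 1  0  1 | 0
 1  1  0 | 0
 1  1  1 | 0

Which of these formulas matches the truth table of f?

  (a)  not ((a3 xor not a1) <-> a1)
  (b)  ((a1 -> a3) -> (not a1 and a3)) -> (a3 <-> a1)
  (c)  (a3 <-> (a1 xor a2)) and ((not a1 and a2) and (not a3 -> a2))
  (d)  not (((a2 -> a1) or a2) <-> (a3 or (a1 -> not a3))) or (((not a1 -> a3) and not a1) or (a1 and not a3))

(a) disagrees with f on (0,0,0) (formula → 1, table → 0); rule it out.
(b) disagrees with f on (0,0,0) (formula → 1, table → 0); rule it out.
(d) disagrees with f on (0,0,1) (formula → 1, table → 0); rule it out.
That leaves (c). Evaluating it on every row reproduces the table of f exactly.

c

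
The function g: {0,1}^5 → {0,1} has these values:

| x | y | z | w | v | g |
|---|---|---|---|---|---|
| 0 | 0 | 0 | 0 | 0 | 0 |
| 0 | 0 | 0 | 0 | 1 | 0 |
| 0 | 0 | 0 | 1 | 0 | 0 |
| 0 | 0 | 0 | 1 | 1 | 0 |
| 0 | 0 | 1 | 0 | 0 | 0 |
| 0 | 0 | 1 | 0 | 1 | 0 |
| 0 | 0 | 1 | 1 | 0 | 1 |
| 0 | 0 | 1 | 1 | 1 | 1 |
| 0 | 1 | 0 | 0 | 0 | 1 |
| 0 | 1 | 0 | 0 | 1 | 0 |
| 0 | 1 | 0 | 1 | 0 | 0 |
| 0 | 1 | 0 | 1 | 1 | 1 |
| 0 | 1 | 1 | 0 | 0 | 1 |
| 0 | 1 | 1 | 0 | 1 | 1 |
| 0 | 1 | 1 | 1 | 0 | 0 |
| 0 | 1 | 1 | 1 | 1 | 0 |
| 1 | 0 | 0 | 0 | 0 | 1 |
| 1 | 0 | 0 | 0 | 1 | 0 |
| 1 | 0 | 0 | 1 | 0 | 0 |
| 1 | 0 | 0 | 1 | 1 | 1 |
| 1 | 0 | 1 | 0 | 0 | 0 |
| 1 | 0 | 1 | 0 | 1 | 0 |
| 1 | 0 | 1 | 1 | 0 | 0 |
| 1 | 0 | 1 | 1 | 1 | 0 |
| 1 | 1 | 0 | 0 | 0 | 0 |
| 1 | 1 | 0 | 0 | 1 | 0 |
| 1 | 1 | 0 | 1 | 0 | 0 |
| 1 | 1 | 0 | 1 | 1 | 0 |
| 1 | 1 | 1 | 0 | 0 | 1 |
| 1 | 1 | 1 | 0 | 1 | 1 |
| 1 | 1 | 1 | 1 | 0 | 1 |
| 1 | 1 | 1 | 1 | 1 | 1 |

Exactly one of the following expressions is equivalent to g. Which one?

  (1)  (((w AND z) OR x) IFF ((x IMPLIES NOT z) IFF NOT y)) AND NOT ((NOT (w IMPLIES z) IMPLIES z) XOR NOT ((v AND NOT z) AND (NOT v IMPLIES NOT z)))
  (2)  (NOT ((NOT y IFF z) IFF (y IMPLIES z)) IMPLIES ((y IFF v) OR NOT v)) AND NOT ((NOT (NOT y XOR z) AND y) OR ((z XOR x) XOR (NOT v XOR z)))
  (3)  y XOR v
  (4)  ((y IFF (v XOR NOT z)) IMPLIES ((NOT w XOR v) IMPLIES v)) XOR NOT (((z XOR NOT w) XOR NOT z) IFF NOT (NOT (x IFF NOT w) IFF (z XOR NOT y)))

(2): at (0,0,1,0,1) it gives 1, but g = 0 — eliminated.
(3): at (0,0,0,0,1) it gives 1, but g = 0 — eliminated.
(4): at (0,0,0,0,0) it gives 1, but g = 0 — eliminated.
That leaves (1). Evaluating it on every row reproduces the table of g exactly.

1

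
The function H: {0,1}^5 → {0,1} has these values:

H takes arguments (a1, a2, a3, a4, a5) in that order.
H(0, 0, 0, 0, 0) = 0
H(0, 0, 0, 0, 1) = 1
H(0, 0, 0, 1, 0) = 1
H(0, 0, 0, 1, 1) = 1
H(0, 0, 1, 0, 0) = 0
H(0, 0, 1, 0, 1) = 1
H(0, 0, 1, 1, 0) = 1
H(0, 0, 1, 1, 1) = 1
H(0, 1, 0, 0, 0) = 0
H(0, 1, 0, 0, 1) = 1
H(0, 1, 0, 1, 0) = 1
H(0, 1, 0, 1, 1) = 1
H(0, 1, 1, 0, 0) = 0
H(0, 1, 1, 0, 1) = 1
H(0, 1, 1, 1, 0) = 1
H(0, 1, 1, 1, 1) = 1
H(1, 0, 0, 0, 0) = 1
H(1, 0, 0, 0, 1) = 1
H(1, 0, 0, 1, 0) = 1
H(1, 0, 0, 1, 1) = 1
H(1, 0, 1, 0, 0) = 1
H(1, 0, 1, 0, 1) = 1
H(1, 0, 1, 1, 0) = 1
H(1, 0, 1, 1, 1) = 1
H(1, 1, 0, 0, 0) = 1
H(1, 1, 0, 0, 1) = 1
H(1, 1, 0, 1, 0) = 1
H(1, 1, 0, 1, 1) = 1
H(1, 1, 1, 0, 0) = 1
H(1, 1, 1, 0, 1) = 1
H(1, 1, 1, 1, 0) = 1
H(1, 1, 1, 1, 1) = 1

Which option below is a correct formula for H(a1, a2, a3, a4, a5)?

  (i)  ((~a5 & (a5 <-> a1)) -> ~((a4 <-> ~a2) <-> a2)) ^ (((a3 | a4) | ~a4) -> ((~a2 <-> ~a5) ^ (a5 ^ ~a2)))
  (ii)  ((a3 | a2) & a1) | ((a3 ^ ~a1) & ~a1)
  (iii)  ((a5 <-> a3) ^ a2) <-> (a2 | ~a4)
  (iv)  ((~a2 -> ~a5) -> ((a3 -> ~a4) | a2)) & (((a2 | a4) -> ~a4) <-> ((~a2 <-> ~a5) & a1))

(ii) fails at (0,0,0,0,0): the formula yields 1, H is 0.
(iii) fails at (0,0,0,0,0): the formula yields 1, H is 0.
(iv) fails at (0,0,0,0,1): the formula yields 0, H is 1.
(i) is the remaining candidate, and it agrees with H on all 32 inputs.

i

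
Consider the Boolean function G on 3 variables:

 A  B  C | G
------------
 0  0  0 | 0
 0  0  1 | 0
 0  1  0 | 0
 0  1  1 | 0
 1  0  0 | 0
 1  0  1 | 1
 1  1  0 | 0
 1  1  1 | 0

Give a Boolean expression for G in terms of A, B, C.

G is 1 on exactly one input, (1,0,1), whose minterm is A·¬B·C. So G is just that conjunction.

G(A, B, C) = (A ∧ ¬B) ∧ C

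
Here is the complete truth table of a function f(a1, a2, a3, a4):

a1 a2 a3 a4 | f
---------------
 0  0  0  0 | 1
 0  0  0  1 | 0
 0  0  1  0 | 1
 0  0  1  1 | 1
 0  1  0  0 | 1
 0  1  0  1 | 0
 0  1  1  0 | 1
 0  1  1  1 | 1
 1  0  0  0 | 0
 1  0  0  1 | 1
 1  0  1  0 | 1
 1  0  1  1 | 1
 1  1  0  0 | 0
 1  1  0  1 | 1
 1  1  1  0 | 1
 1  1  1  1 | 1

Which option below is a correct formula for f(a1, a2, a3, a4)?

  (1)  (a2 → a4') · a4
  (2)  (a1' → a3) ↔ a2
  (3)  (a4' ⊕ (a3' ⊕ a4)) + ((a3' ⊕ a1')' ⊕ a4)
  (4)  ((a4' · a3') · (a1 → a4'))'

(1) disagrees with f on (0,0,0,0) (formula → 0, table → 1); rule it out.
(2) disagrees with f on (0,0,0,1) (formula → 1, table → 0); rule it out.
(4) disagrees with f on (0,0,0,0) (formula → 0, table → 1); rule it out.
That leaves (3). Evaluating it on every row reproduces the table of f exactly.

3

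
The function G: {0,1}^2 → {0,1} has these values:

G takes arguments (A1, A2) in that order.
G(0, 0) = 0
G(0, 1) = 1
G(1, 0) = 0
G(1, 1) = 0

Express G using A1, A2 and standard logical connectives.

1 only at (0,1): NOT A1 AND A2.

G(A1, A2) = ~A1 & A2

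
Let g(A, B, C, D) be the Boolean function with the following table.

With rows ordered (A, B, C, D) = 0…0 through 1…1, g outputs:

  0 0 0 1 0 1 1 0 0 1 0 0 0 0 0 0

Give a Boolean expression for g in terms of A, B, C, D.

The 1-rows are (0,0,1,1), (0,1,0,1), (0,1,1,0), (1,0,0,1). Each contributes one minterm — ¬A·¬B·C·D; ¬A·B·¬C·D; ¬A·B·C·¬D; A·¬B·¬C·D — and their disjunction is a sum-of-products form of g.

g(A, B, C, D) = (((((~A & ~B) & C) & D) | (((~A & B) & ~C) & D)) | (((~A & B) & C) & ~D)) | (((A & ~B) & ~C) & D)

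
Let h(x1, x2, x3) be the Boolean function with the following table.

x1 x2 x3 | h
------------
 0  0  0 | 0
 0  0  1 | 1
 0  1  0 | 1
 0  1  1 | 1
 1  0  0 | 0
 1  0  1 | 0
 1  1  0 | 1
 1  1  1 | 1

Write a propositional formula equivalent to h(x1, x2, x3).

h(x1, x2, x3) = ~((((~x1 & ~x2) & ~x3) | ((x1 & ~x2) & ~x3)) | ((x1 & ~x2) & x3))

h is 0 on only 3 rows — (0,0,0), (1,0,0), (1,0,1). Writing each as a minterm (¬x1·¬x2·¬x3, x1·¬x2·¬x3, x1·¬x2·x3) and OR-ing them characterizes exactly where h=0, so h is the negation of that disjunction.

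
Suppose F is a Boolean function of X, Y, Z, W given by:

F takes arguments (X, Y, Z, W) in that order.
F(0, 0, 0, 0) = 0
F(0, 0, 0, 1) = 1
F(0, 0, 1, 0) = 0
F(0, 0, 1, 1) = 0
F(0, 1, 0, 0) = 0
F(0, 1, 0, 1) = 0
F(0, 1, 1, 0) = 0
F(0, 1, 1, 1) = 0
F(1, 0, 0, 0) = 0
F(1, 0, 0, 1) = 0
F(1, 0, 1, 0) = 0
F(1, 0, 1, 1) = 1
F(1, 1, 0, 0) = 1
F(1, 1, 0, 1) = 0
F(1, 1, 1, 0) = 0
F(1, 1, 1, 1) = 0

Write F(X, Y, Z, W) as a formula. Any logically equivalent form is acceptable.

F=1 on 3 inputs: (0,0,0,1), (1,0,1,1), (1,1,0,0). Reading each as a conjunction of literals (¬X·¬Y·¬Z·W, X·¬Y·Z·W, X·Y·¬Z·¬W) and taking the OR gives the canonical DNF.

F(X, Y, Z, W) = ((((NOT X AND NOT Y) AND NOT Z) AND W) OR (((X AND NOT Y) AND Z) AND W)) OR (((X AND Y) AND NOT Z) AND NOT W)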